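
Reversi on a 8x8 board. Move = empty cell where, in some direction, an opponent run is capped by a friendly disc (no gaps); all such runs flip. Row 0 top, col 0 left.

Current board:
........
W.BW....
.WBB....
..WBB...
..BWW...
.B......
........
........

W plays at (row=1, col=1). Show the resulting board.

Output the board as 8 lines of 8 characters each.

Place W at (1,1); scan 8 dirs for brackets.
Dir NW: first cell '.' (not opp) -> no flip
Dir N: first cell '.' (not opp) -> no flip
Dir NE: first cell '.' (not opp) -> no flip
Dir W: first cell 'W' (not opp) -> no flip
Dir E: opp run (1,2) capped by W -> flip
Dir SW: first cell '.' (not opp) -> no flip
Dir S: first cell 'W' (not opp) -> no flip
Dir SE: opp run (2,2) (3,3) capped by W -> flip
All flips: (1,2) (2,2) (3,3)

Answer: ........
WWWW....
.WWB....
..WWB...
..BWW...
.B......
........
........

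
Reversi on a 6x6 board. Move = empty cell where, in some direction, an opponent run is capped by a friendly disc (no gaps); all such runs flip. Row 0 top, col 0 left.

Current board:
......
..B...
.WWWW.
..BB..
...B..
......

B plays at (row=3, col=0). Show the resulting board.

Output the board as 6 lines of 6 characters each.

Answer: ......
..B...
.BWWW.
B.BB..
...B..
......

Derivation:
Place B at (3,0); scan 8 dirs for brackets.
Dir NW: edge -> no flip
Dir N: first cell '.' (not opp) -> no flip
Dir NE: opp run (2,1) capped by B -> flip
Dir W: edge -> no flip
Dir E: first cell '.' (not opp) -> no flip
Dir SW: edge -> no flip
Dir S: first cell '.' (not opp) -> no flip
Dir SE: first cell '.' (not opp) -> no flip
All flips: (2,1)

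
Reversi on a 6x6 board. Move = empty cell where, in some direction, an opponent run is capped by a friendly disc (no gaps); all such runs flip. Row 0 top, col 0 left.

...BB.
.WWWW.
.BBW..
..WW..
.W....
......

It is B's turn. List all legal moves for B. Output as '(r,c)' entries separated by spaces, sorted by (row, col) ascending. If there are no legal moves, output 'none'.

Answer: (0,0) (0,1) (0,2) (2,4) (2,5) (4,2) (4,3) (4,4)

Derivation:
(0,0): flips 1 -> legal
(0,1): flips 1 -> legal
(0,2): flips 1 -> legal
(0,5): no bracket -> illegal
(1,0): no bracket -> illegal
(1,5): no bracket -> illegal
(2,0): no bracket -> illegal
(2,4): flips 2 -> legal
(2,5): flips 1 -> legal
(3,0): no bracket -> illegal
(3,1): no bracket -> illegal
(3,4): no bracket -> illegal
(4,0): no bracket -> illegal
(4,2): flips 1 -> legal
(4,3): flips 4 -> legal
(4,4): flips 1 -> legal
(5,0): no bracket -> illegal
(5,1): no bracket -> illegal
(5,2): no bracket -> illegal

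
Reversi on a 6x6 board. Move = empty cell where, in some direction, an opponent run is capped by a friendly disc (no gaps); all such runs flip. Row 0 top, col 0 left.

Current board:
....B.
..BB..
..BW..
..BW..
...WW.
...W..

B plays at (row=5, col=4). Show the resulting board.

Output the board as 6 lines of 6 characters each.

Answer: ....B.
..BB..
..BW..
..BW..
...BW.
...WB.

Derivation:
Place B at (5,4); scan 8 dirs for brackets.
Dir NW: opp run (4,3) capped by B -> flip
Dir N: opp run (4,4), next='.' -> no flip
Dir NE: first cell '.' (not opp) -> no flip
Dir W: opp run (5,3), next='.' -> no flip
Dir E: first cell '.' (not opp) -> no flip
Dir SW: edge -> no flip
Dir S: edge -> no flip
Dir SE: edge -> no flip
All flips: (4,3)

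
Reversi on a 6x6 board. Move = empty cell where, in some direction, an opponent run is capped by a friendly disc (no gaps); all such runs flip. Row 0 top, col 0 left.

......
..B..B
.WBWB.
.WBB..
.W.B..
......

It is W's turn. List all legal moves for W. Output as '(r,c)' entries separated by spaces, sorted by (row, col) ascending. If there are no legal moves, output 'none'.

Answer: (0,1) (0,3) (1,3) (2,5) (3,4) (5,3) (5,4)

Derivation:
(0,1): flips 1 -> legal
(0,2): no bracket -> illegal
(0,3): flips 1 -> legal
(0,4): no bracket -> illegal
(0,5): no bracket -> illegal
(1,1): no bracket -> illegal
(1,3): flips 1 -> legal
(1,4): no bracket -> illegal
(2,5): flips 1 -> legal
(3,4): flips 2 -> legal
(3,5): no bracket -> illegal
(4,2): no bracket -> illegal
(4,4): no bracket -> illegal
(5,2): no bracket -> illegal
(5,3): flips 2 -> legal
(5,4): flips 2 -> legal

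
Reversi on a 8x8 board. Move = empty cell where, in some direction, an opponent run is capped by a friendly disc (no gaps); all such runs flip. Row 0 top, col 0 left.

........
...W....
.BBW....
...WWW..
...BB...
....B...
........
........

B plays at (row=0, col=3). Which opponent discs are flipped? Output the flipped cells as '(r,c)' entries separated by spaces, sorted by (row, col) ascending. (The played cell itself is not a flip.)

Dir NW: edge -> no flip
Dir N: edge -> no flip
Dir NE: edge -> no flip
Dir W: first cell '.' (not opp) -> no flip
Dir E: first cell '.' (not opp) -> no flip
Dir SW: first cell '.' (not opp) -> no flip
Dir S: opp run (1,3) (2,3) (3,3) capped by B -> flip
Dir SE: first cell '.' (not opp) -> no flip

Answer: (1,3) (2,3) (3,3)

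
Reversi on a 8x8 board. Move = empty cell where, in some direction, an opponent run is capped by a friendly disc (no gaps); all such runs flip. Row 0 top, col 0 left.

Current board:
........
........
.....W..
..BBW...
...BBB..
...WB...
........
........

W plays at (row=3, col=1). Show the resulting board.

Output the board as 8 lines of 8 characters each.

Place W at (3,1); scan 8 dirs for brackets.
Dir NW: first cell '.' (not opp) -> no flip
Dir N: first cell '.' (not opp) -> no flip
Dir NE: first cell '.' (not opp) -> no flip
Dir W: first cell '.' (not opp) -> no flip
Dir E: opp run (3,2) (3,3) capped by W -> flip
Dir SW: first cell '.' (not opp) -> no flip
Dir S: first cell '.' (not opp) -> no flip
Dir SE: first cell '.' (not opp) -> no flip
All flips: (3,2) (3,3)

Answer: ........
........
.....W..
.WWWW...
...BBB..
...WB...
........
........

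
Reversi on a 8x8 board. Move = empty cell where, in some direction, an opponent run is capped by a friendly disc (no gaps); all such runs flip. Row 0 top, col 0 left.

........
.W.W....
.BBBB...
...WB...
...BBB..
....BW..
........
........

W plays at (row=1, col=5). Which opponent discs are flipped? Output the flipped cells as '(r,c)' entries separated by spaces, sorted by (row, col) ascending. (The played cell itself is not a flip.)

Answer: (2,4)

Derivation:
Dir NW: first cell '.' (not opp) -> no flip
Dir N: first cell '.' (not opp) -> no flip
Dir NE: first cell '.' (not opp) -> no flip
Dir W: first cell '.' (not opp) -> no flip
Dir E: first cell '.' (not opp) -> no flip
Dir SW: opp run (2,4) capped by W -> flip
Dir S: first cell '.' (not opp) -> no flip
Dir SE: first cell '.' (not opp) -> no flip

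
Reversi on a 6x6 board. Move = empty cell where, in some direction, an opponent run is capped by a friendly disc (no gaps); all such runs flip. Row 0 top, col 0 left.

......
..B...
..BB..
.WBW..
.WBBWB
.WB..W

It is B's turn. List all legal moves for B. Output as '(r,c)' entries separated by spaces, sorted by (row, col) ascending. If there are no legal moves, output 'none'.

(2,0): flips 1 -> legal
(2,1): no bracket -> illegal
(2,4): flips 1 -> legal
(3,0): flips 2 -> legal
(3,4): flips 1 -> legal
(3,5): no bracket -> illegal
(4,0): flips 2 -> legal
(5,0): flips 2 -> legal
(5,3): no bracket -> illegal
(5,4): no bracket -> illegal

Answer: (2,0) (2,4) (3,0) (3,4) (4,0) (5,0)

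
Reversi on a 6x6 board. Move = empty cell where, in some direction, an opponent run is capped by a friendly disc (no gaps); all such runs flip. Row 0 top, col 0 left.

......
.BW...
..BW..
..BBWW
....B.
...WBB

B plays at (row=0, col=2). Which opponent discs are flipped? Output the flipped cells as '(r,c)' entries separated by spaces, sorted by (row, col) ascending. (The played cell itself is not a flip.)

Dir NW: edge -> no flip
Dir N: edge -> no flip
Dir NE: edge -> no flip
Dir W: first cell '.' (not opp) -> no flip
Dir E: first cell '.' (not opp) -> no flip
Dir SW: first cell 'B' (not opp) -> no flip
Dir S: opp run (1,2) capped by B -> flip
Dir SE: first cell '.' (not opp) -> no flip

Answer: (1,2)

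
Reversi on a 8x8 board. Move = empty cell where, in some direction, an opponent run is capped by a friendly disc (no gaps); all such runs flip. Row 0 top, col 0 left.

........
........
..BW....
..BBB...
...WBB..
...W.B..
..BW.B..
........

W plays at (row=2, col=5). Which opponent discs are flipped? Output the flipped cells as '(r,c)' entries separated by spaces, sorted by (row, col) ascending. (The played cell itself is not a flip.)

Answer: (3,4)

Derivation:
Dir NW: first cell '.' (not opp) -> no flip
Dir N: first cell '.' (not opp) -> no flip
Dir NE: first cell '.' (not opp) -> no flip
Dir W: first cell '.' (not opp) -> no flip
Dir E: first cell '.' (not opp) -> no flip
Dir SW: opp run (3,4) capped by W -> flip
Dir S: first cell '.' (not opp) -> no flip
Dir SE: first cell '.' (not opp) -> no flip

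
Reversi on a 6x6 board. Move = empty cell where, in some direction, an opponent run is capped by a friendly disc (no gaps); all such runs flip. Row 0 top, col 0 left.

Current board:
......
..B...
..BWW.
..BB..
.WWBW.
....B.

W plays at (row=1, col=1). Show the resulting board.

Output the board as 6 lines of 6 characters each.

Place W at (1,1); scan 8 dirs for brackets.
Dir NW: first cell '.' (not opp) -> no flip
Dir N: first cell '.' (not opp) -> no flip
Dir NE: first cell '.' (not opp) -> no flip
Dir W: first cell '.' (not opp) -> no flip
Dir E: opp run (1,2), next='.' -> no flip
Dir SW: first cell '.' (not opp) -> no flip
Dir S: first cell '.' (not opp) -> no flip
Dir SE: opp run (2,2) (3,3) capped by W -> flip
All flips: (2,2) (3,3)

Answer: ......
.WB...
..WWW.
..BW..
.WWBW.
....B.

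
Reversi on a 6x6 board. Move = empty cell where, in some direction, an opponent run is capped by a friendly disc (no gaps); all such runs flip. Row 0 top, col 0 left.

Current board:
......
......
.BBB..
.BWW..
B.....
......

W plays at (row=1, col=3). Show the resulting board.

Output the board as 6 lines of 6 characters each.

Place W at (1,3); scan 8 dirs for brackets.
Dir NW: first cell '.' (not opp) -> no flip
Dir N: first cell '.' (not opp) -> no flip
Dir NE: first cell '.' (not opp) -> no flip
Dir W: first cell '.' (not opp) -> no flip
Dir E: first cell '.' (not opp) -> no flip
Dir SW: opp run (2,2) (3,1) (4,0), next=edge -> no flip
Dir S: opp run (2,3) capped by W -> flip
Dir SE: first cell '.' (not opp) -> no flip
All flips: (2,3)

Answer: ......
...W..
.BBW..
.BWW..
B.....
......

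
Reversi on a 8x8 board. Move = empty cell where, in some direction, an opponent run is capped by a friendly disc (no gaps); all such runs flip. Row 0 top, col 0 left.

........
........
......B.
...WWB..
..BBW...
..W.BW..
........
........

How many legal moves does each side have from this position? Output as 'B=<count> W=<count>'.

Answer: B=9 W=7

Derivation:
-- B to move --
(2,2): no bracket -> illegal
(2,3): flips 1 -> legal
(2,4): flips 3 -> legal
(2,5): flips 1 -> legal
(3,2): flips 2 -> legal
(4,1): no bracket -> illegal
(4,5): flips 1 -> legal
(4,6): no bracket -> illegal
(5,1): no bracket -> illegal
(5,3): flips 1 -> legal
(5,6): flips 1 -> legal
(6,1): flips 1 -> legal
(6,2): flips 1 -> legal
(6,3): no bracket -> illegal
(6,4): no bracket -> illegal
(6,5): no bracket -> illegal
(6,6): no bracket -> illegal
B mobility = 9
-- W to move --
(1,5): no bracket -> illegal
(1,6): no bracket -> illegal
(1,7): flips 2 -> legal
(2,4): no bracket -> illegal
(2,5): no bracket -> illegal
(2,7): no bracket -> illegal
(3,1): no bracket -> illegal
(3,2): flips 1 -> legal
(3,6): flips 1 -> legal
(3,7): no bracket -> illegal
(4,1): flips 2 -> legal
(4,5): no bracket -> illegal
(4,6): no bracket -> illegal
(5,1): flips 1 -> legal
(5,3): flips 2 -> legal
(6,3): no bracket -> illegal
(6,4): flips 1 -> legal
(6,5): no bracket -> illegal
W mobility = 7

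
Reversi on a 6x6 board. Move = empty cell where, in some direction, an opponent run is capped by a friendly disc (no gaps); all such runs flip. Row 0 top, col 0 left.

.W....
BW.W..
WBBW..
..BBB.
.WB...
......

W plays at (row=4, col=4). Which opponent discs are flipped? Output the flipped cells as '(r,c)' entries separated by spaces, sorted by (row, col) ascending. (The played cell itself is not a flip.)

Dir NW: opp run (3,3) (2,2) capped by W -> flip
Dir N: opp run (3,4), next='.' -> no flip
Dir NE: first cell '.' (not opp) -> no flip
Dir W: first cell '.' (not opp) -> no flip
Dir E: first cell '.' (not opp) -> no flip
Dir SW: first cell '.' (not opp) -> no flip
Dir S: first cell '.' (not opp) -> no flip
Dir SE: first cell '.' (not opp) -> no flip

Answer: (2,2) (3,3)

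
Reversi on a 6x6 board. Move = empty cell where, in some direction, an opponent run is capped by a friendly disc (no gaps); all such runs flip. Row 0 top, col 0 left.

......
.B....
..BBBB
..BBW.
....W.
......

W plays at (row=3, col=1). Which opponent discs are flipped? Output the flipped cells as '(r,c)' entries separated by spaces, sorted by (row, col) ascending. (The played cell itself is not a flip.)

Answer: (3,2) (3,3)

Derivation:
Dir NW: first cell '.' (not opp) -> no flip
Dir N: first cell '.' (not opp) -> no flip
Dir NE: opp run (2,2), next='.' -> no flip
Dir W: first cell '.' (not opp) -> no flip
Dir E: opp run (3,2) (3,3) capped by W -> flip
Dir SW: first cell '.' (not opp) -> no flip
Dir S: first cell '.' (not opp) -> no flip
Dir SE: first cell '.' (not opp) -> no flip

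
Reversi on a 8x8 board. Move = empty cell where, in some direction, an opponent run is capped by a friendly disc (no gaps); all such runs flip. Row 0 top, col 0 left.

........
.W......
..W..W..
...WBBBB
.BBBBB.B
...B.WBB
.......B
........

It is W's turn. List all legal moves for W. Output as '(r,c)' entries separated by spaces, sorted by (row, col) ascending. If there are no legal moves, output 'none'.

(2,3): no bracket -> illegal
(2,4): no bracket -> illegal
(2,6): no bracket -> illegal
(2,7): no bracket -> illegal
(3,0): no bracket -> illegal
(3,1): no bracket -> illegal
(3,2): no bracket -> illegal
(4,0): no bracket -> illegal
(4,6): no bracket -> illegal
(5,0): no bracket -> illegal
(5,1): flips 1 -> legal
(5,2): flips 2 -> legal
(5,4): no bracket -> illegal
(6,2): no bracket -> illegal
(6,3): flips 2 -> legal
(6,4): no bracket -> illegal
(6,5): no bracket -> illegal
(6,6): no bracket -> illegal
(7,6): no bracket -> illegal
(7,7): no bracket -> illegal

Answer: (5,1) (5,2) (6,3)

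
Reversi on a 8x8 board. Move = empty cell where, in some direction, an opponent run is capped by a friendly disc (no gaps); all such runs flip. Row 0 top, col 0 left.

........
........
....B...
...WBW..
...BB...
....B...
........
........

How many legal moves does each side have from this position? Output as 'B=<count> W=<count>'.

Answer: B=7 W=4

Derivation:
-- B to move --
(2,2): flips 1 -> legal
(2,3): flips 1 -> legal
(2,5): no bracket -> illegal
(2,6): flips 1 -> legal
(3,2): flips 1 -> legal
(3,6): flips 1 -> legal
(4,2): flips 1 -> legal
(4,5): no bracket -> illegal
(4,6): flips 1 -> legal
B mobility = 7
-- W to move --
(1,3): flips 1 -> legal
(1,4): no bracket -> illegal
(1,5): flips 1 -> legal
(2,3): no bracket -> illegal
(2,5): no bracket -> illegal
(3,2): no bracket -> illegal
(4,2): no bracket -> illegal
(4,5): no bracket -> illegal
(5,2): no bracket -> illegal
(5,3): flips 2 -> legal
(5,5): flips 1 -> legal
(6,3): no bracket -> illegal
(6,4): no bracket -> illegal
(6,5): no bracket -> illegal
W mobility = 4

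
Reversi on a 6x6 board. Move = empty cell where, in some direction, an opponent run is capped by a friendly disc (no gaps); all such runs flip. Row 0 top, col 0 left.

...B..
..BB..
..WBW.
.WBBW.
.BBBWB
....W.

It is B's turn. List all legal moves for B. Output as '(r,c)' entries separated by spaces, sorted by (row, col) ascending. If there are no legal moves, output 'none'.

Answer: (1,1) (1,5) (2,0) (2,1) (2,5) (3,0) (3,5) (4,0) (5,5)

Derivation:
(1,1): flips 1 -> legal
(1,4): no bracket -> illegal
(1,5): flips 1 -> legal
(2,0): flips 1 -> legal
(2,1): flips 2 -> legal
(2,5): flips 2 -> legal
(3,0): flips 1 -> legal
(3,5): flips 2 -> legal
(4,0): flips 2 -> legal
(5,3): no bracket -> illegal
(5,5): flips 1 -> legal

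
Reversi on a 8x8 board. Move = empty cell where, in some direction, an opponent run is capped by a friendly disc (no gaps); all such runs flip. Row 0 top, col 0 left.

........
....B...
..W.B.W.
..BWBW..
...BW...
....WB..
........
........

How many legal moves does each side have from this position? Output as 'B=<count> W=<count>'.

Answer: B=10 W=9

Derivation:
-- B to move --
(1,1): flips 3 -> legal
(1,2): flips 1 -> legal
(1,3): no bracket -> illegal
(1,5): no bracket -> illegal
(1,6): no bracket -> illegal
(1,7): no bracket -> illegal
(2,1): no bracket -> illegal
(2,3): flips 1 -> legal
(2,5): no bracket -> illegal
(2,7): no bracket -> illegal
(3,1): no bracket -> illegal
(3,6): flips 1 -> legal
(3,7): no bracket -> illegal
(4,2): flips 1 -> legal
(4,5): flips 1 -> legal
(4,6): flips 1 -> legal
(5,3): flips 1 -> legal
(6,3): no bracket -> illegal
(6,4): flips 2 -> legal
(6,5): flips 1 -> legal
B mobility = 10
-- W to move --
(0,3): no bracket -> illegal
(0,4): flips 3 -> legal
(0,5): no bracket -> illegal
(1,3): flips 1 -> legal
(1,5): flips 1 -> legal
(2,1): flips 2 -> legal
(2,3): no bracket -> illegal
(2,5): no bracket -> illegal
(3,1): flips 1 -> legal
(4,1): no bracket -> illegal
(4,2): flips 2 -> legal
(4,5): no bracket -> illegal
(4,6): no bracket -> illegal
(5,2): no bracket -> illegal
(5,3): flips 1 -> legal
(5,6): flips 1 -> legal
(6,4): no bracket -> illegal
(6,5): no bracket -> illegal
(6,6): flips 1 -> legal
W mobility = 9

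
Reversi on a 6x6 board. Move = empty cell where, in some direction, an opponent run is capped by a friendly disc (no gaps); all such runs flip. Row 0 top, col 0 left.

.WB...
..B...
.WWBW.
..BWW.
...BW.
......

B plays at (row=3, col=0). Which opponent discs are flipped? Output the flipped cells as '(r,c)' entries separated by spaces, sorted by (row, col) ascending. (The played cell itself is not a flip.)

Answer: (2,1)

Derivation:
Dir NW: edge -> no flip
Dir N: first cell '.' (not opp) -> no flip
Dir NE: opp run (2,1) capped by B -> flip
Dir W: edge -> no flip
Dir E: first cell '.' (not opp) -> no flip
Dir SW: edge -> no flip
Dir S: first cell '.' (not opp) -> no flip
Dir SE: first cell '.' (not opp) -> no flip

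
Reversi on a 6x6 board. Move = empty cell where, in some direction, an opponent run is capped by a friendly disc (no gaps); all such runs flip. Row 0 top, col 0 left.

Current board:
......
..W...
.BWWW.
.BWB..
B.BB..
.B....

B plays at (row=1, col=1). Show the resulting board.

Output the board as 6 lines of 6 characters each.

Answer: ......
.BW...
.BBWW.
.BWB..
B.BB..
.B....

Derivation:
Place B at (1,1); scan 8 dirs for brackets.
Dir NW: first cell '.' (not opp) -> no flip
Dir N: first cell '.' (not opp) -> no flip
Dir NE: first cell '.' (not opp) -> no flip
Dir W: first cell '.' (not opp) -> no flip
Dir E: opp run (1,2), next='.' -> no flip
Dir SW: first cell '.' (not opp) -> no flip
Dir S: first cell 'B' (not opp) -> no flip
Dir SE: opp run (2,2) capped by B -> flip
All flips: (2,2)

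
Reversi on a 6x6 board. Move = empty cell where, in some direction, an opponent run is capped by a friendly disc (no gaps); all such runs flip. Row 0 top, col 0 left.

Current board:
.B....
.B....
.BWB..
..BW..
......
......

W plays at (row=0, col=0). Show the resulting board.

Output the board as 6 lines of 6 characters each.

Place W at (0,0); scan 8 dirs for brackets.
Dir NW: edge -> no flip
Dir N: edge -> no flip
Dir NE: edge -> no flip
Dir W: edge -> no flip
Dir E: opp run (0,1), next='.' -> no flip
Dir SW: edge -> no flip
Dir S: first cell '.' (not opp) -> no flip
Dir SE: opp run (1,1) capped by W -> flip
All flips: (1,1)

Answer: WB....
.W....
.BWB..
..BW..
......
......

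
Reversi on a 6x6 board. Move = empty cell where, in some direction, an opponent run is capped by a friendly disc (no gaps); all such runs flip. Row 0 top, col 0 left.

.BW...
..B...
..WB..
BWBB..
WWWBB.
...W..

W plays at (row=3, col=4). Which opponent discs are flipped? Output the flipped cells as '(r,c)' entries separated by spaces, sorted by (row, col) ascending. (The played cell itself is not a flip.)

Dir NW: opp run (2,3) (1,2) (0,1), next=edge -> no flip
Dir N: first cell '.' (not opp) -> no flip
Dir NE: first cell '.' (not opp) -> no flip
Dir W: opp run (3,3) (3,2) capped by W -> flip
Dir E: first cell '.' (not opp) -> no flip
Dir SW: opp run (4,3), next='.' -> no flip
Dir S: opp run (4,4), next='.' -> no flip
Dir SE: first cell '.' (not opp) -> no flip

Answer: (3,2) (3,3)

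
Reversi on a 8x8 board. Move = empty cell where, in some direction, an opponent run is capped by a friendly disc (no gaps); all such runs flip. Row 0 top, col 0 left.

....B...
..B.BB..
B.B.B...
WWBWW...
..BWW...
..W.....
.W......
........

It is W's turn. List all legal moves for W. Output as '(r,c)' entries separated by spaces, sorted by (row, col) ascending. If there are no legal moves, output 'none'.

(0,1): no bracket -> illegal
(0,2): flips 4 -> legal
(0,3): no bracket -> illegal
(0,5): no bracket -> illegal
(0,6): flips 2 -> legal
(1,0): flips 1 -> legal
(1,1): flips 1 -> legal
(1,3): flips 1 -> legal
(1,6): no bracket -> illegal
(2,1): flips 1 -> legal
(2,3): no bracket -> illegal
(2,5): no bracket -> illegal
(2,6): no bracket -> illegal
(3,5): no bracket -> illegal
(4,1): flips 1 -> legal
(5,1): flips 1 -> legal
(5,3): flips 1 -> legal

Answer: (0,2) (0,6) (1,0) (1,1) (1,3) (2,1) (4,1) (5,1) (5,3)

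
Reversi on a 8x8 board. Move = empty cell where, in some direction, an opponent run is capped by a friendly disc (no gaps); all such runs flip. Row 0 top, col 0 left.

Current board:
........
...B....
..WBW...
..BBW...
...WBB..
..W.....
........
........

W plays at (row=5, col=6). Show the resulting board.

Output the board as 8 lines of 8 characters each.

Place W at (5,6); scan 8 dirs for brackets.
Dir NW: opp run (4,5) capped by W -> flip
Dir N: first cell '.' (not opp) -> no flip
Dir NE: first cell '.' (not opp) -> no flip
Dir W: first cell '.' (not opp) -> no flip
Dir E: first cell '.' (not opp) -> no flip
Dir SW: first cell '.' (not opp) -> no flip
Dir S: first cell '.' (not opp) -> no flip
Dir SE: first cell '.' (not opp) -> no flip
All flips: (4,5)

Answer: ........
...B....
..WBW...
..BBW...
...WBW..
..W...W.
........
........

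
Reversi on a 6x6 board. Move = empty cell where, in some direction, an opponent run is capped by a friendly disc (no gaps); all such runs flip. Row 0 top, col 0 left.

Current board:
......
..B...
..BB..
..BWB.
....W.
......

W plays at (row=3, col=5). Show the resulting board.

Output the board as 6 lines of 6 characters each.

Answer: ......
..B...
..BB..
..BWWW
....W.
......

Derivation:
Place W at (3,5); scan 8 dirs for brackets.
Dir NW: first cell '.' (not opp) -> no flip
Dir N: first cell '.' (not opp) -> no flip
Dir NE: edge -> no flip
Dir W: opp run (3,4) capped by W -> flip
Dir E: edge -> no flip
Dir SW: first cell 'W' (not opp) -> no flip
Dir S: first cell '.' (not opp) -> no flip
Dir SE: edge -> no flip
All flips: (3,4)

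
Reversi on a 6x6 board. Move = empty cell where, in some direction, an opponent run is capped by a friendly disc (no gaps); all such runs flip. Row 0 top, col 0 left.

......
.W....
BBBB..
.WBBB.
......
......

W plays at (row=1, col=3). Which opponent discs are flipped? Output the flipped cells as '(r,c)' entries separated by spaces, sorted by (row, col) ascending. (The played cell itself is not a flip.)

Answer: (2,2)

Derivation:
Dir NW: first cell '.' (not opp) -> no flip
Dir N: first cell '.' (not opp) -> no flip
Dir NE: first cell '.' (not opp) -> no flip
Dir W: first cell '.' (not opp) -> no flip
Dir E: first cell '.' (not opp) -> no flip
Dir SW: opp run (2,2) capped by W -> flip
Dir S: opp run (2,3) (3,3), next='.' -> no flip
Dir SE: first cell '.' (not opp) -> no flip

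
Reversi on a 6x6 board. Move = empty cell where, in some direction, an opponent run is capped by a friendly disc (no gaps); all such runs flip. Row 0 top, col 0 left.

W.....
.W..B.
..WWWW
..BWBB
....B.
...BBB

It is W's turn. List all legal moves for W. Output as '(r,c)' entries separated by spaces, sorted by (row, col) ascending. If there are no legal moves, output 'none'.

(0,3): flips 1 -> legal
(0,4): flips 1 -> legal
(0,5): flips 1 -> legal
(1,3): no bracket -> illegal
(1,5): no bracket -> illegal
(2,1): no bracket -> illegal
(3,1): flips 1 -> legal
(4,1): flips 1 -> legal
(4,2): flips 1 -> legal
(4,3): flips 1 -> legal
(4,5): flips 2 -> legal
(5,2): no bracket -> illegal

Answer: (0,3) (0,4) (0,5) (3,1) (4,1) (4,2) (4,3) (4,5)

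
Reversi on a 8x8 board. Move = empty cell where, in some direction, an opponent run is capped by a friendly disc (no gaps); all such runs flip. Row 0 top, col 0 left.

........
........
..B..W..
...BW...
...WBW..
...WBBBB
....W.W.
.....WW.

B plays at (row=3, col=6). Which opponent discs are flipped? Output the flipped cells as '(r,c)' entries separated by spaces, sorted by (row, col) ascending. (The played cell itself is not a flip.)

Answer: (4,5)

Derivation:
Dir NW: opp run (2,5), next='.' -> no flip
Dir N: first cell '.' (not opp) -> no flip
Dir NE: first cell '.' (not opp) -> no flip
Dir W: first cell '.' (not opp) -> no flip
Dir E: first cell '.' (not opp) -> no flip
Dir SW: opp run (4,5) capped by B -> flip
Dir S: first cell '.' (not opp) -> no flip
Dir SE: first cell '.' (not opp) -> no flip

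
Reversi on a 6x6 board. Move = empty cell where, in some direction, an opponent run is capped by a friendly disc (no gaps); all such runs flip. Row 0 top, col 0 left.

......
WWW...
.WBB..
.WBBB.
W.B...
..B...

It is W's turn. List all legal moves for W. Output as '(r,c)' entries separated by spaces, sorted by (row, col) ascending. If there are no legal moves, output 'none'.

Answer: (1,3) (2,4) (3,5) (4,3) (4,4) (4,5) (5,3)

Derivation:
(1,3): flips 1 -> legal
(1,4): no bracket -> illegal
(2,4): flips 2 -> legal
(2,5): no bracket -> illegal
(3,5): flips 3 -> legal
(4,1): no bracket -> illegal
(4,3): flips 1 -> legal
(4,4): flips 2 -> legal
(4,5): flips 2 -> legal
(5,1): no bracket -> illegal
(5,3): flips 1 -> legal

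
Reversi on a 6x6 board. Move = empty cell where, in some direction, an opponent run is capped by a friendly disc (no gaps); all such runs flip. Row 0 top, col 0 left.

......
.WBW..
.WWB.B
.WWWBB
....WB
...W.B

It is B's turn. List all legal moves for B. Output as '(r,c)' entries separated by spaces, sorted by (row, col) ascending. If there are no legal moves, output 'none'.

(0,0): flips 4 -> legal
(0,1): no bracket -> illegal
(0,2): no bracket -> illegal
(0,3): flips 1 -> legal
(0,4): no bracket -> illegal
(1,0): flips 1 -> legal
(1,4): flips 1 -> legal
(2,0): flips 2 -> legal
(2,4): no bracket -> illegal
(3,0): flips 4 -> legal
(4,0): no bracket -> illegal
(4,1): flips 1 -> legal
(4,2): flips 2 -> legal
(4,3): flips 2 -> legal
(5,2): no bracket -> illegal
(5,4): flips 1 -> legal

Answer: (0,0) (0,3) (1,0) (1,4) (2,0) (3,0) (4,1) (4,2) (4,3) (5,4)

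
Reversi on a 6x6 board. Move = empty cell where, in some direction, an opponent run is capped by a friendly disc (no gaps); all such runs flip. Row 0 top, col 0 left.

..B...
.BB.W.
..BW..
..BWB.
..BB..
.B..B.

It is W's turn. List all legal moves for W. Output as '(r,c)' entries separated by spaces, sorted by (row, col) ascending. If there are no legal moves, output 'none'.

(0,0): flips 2 -> legal
(0,1): flips 1 -> legal
(0,3): no bracket -> illegal
(1,0): no bracket -> illegal
(1,3): no bracket -> illegal
(2,0): no bracket -> illegal
(2,1): flips 1 -> legal
(2,4): no bracket -> illegal
(2,5): no bracket -> illegal
(3,1): flips 1 -> legal
(3,5): flips 1 -> legal
(4,0): no bracket -> illegal
(4,1): flips 1 -> legal
(4,4): no bracket -> illegal
(4,5): flips 1 -> legal
(5,0): no bracket -> illegal
(5,2): no bracket -> illegal
(5,3): flips 1 -> legal
(5,5): no bracket -> illegal

Answer: (0,0) (0,1) (2,1) (3,1) (3,5) (4,1) (4,5) (5,3)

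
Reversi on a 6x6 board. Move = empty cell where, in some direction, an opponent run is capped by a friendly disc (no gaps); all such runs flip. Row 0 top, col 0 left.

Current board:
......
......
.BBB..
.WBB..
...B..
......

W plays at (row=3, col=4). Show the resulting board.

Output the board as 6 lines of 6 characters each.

Place W at (3,4); scan 8 dirs for brackets.
Dir NW: opp run (2,3), next='.' -> no flip
Dir N: first cell '.' (not opp) -> no flip
Dir NE: first cell '.' (not opp) -> no flip
Dir W: opp run (3,3) (3,2) capped by W -> flip
Dir E: first cell '.' (not opp) -> no flip
Dir SW: opp run (4,3), next='.' -> no flip
Dir S: first cell '.' (not opp) -> no flip
Dir SE: first cell '.' (not opp) -> no flip
All flips: (3,2) (3,3)

Answer: ......
......
.BBB..
.WWWW.
...B..
......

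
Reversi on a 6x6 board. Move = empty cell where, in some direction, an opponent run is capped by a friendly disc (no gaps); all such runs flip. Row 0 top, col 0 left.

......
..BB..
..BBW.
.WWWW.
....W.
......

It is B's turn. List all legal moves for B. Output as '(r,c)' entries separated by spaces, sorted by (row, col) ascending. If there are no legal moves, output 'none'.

(1,4): no bracket -> illegal
(1,5): no bracket -> illegal
(2,0): no bracket -> illegal
(2,1): no bracket -> illegal
(2,5): flips 1 -> legal
(3,0): no bracket -> illegal
(3,5): flips 1 -> legal
(4,0): flips 1 -> legal
(4,1): flips 1 -> legal
(4,2): flips 1 -> legal
(4,3): flips 1 -> legal
(4,5): flips 1 -> legal
(5,3): no bracket -> illegal
(5,4): no bracket -> illegal
(5,5): flips 2 -> legal

Answer: (2,5) (3,5) (4,0) (4,1) (4,2) (4,3) (4,5) (5,5)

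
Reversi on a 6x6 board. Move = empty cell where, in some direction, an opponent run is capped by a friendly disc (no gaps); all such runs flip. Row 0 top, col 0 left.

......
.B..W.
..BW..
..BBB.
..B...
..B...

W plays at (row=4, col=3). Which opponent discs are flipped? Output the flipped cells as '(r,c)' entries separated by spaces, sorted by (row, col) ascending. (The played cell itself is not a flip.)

Answer: (3,3)

Derivation:
Dir NW: opp run (3,2), next='.' -> no flip
Dir N: opp run (3,3) capped by W -> flip
Dir NE: opp run (3,4), next='.' -> no flip
Dir W: opp run (4,2), next='.' -> no flip
Dir E: first cell '.' (not opp) -> no flip
Dir SW: opp run (5,2), next=edge -> no flip
Dir S: first cell '.' (not opp) -> no flip
Dir SE: first cell '.' (not opp) -> no flip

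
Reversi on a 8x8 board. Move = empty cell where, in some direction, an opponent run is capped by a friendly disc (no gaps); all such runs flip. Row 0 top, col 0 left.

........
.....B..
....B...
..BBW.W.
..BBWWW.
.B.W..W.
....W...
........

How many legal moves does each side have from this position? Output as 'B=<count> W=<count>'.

-- B to move --
(2,3): no bracket -> illegal
(2,5): flips 1 -> legal
(2,6): no bracket -> illegal
(2,7): no bracket -> illegal
(3,5): flips 1 -> legal
(3,7): no bracket -> illegal
(4,7): flips 3 -> legal
(5,2): no bracket -> illegal
(5,4): flips 2 -> legal
(5,5): flips 1 -> legal
(5,7): no bracket -> illegal
(6,2): no bracket -> illegal
(6,3): flips 1 -> legal
(6,5): no bracket -> illegal
(6,6): no bracket -> illegal
(6,7): no bracket -> illegal
(7,3): no bracket -> illegal
(7,4): no bracket -> illegal
(7,5): flips 2 -> legal
B mobility = 7
-- W to move --
(0,4): no bracket -> illegal
(0,5): no bracket -> illegal
(0,6): no bracket -> illegal
(1,3): no bracket -> illegal
(1,4): flips 1 -> legal
(1,6): no bracket -> illegal
(2,1): no bracket -> illegal
(2,2): flips 1 -> legal
(2,3): flips 2 -> legal
(2,5): no bracket -> illegal
(2,6): no bracket -> illegal
(3,1): flips 3 -> legal
(3,5): no bracket -> illegal
(4,0): no bracket -> illegal
(4,1): flips 2 -> legal
(5,0): no bracket -> illegal
(5,2): flips 1 -> legal
(5,4): no bracket -> illegal
(6,0): no bracket -> illegal
(6,1): no bracket -> illegal
(6,2): no bracket -> illegal
W mobility = 6

Answer: B=7 W=6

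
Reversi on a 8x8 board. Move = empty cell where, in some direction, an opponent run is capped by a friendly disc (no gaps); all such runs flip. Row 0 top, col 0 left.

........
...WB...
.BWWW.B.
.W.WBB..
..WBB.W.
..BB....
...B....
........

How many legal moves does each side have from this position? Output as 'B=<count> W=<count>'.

-- B to move --
(0,2): flips 2 -> legal
(0,3): flips 3 -> legal
(0,4): no bracket -> illegal
(1,1): flips 2 -> legal
(1,2): flips 2 -> legal
(1,5): no bracket -> illegal
(2,0): flips 2 -> legal
(2,5): flips 3 -> legal
(3,0): no bracket -> illegal
(3,2): flips 3 -> legal
(3,6): no bracket -> illegal
(3,7): no bracket -> illegal
(4,0): no bracket -> illegal
(4,1): flips 2 -> legal
(4,5): no bracket -> illegal
(4,7): no bracket -> illegal
(5,1): no bracket -> illegal
(5,5): no bracket -> illegal
(5,6): no bracket -> illegal
(5,7): flips 1 -> legal
B mobility = 9
-- W to move --
(0,3): no bracket -> illegal
(0,4): flips 1 -> legal
(0,5): flips 1 -> legal
(1,0): no bracket -> illegal
(1,1): flips 1 -> legal
(1,2): no bracket -> illegal
(1,5): flips 1 -> legal
(1,6): no bracket -> illegal
(1,7): no bracket -> illegal
(2,0): flips 1 -> legal
(2,5): no bracket -> illegal
(2,7): no bracket -> illegal
(3,0): no bracket -> illegal
(3,2): no bracket -> illegal
(3,6): flips 2 -> legal
(3,7): no bracket -> illegal
(4,1): no bracket -> illegal
(4,5): flips 3 -> legal
(5,1): no bracket -> illegal
(5,4): flips 2 -> legal
(5,5): flips 1 -> legal
(6,1): no bracket -> illegal
(6,2): flips 1 -> legal
(6,4): flips 1 -> legal
(7,2): no bracket -> illegal
(7,3): flips 3 -> legal
(7,4): no bracket -> illegal
W mobility = 12

Answer: B=9 W=12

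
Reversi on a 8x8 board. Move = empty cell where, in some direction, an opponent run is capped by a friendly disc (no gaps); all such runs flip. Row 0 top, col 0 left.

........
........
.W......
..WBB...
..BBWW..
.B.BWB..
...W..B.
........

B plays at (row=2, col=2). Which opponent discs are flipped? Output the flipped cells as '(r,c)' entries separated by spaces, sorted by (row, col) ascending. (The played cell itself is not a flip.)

Dir NW: first cell '.' (not opp) -> no flip
Dir N: first cell '.' (not opp) -> no flip
Dir NE: first cell '.' (not opp) -> no flip
Dir W: opp run (2,1), next='.' -> no flip
Dir E: first cell '.' (not opp) -> no flip
Dir SW: first cell '.' (not opp) -> no flip
Dir S: opp run (3,2) capped by B -> flip
Dir SE: first cell 'B' (not opp) -> no flip

Answer: (3,2)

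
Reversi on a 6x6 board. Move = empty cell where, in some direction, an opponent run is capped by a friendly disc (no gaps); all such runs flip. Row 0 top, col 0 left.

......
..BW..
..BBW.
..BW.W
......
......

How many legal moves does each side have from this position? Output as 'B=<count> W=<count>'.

Answer: B=7 W=3

Derivation:
-- B to move --
(0,2): no bracket -> illegal
(0,3): flips 1 -> legal
(0,4): flips 1 -> legal
(1,4): flips 1 -> legal
(1,5): no bracket -> illegal
(2,5): flips 1 -> legal
(3,4): flips 1 -> legal
(4,2): no bracket -> illegal
(4,3): flips 1 -> legal
(4,4): flips 1 -> legal
(4,5): no bracket -> illegal
B mobility = 7
-- W to move --
(0,1): no bracket -> illegal
(0,2): no bracket -> illegal
(0,3): no bracket -> illegal
(1,1): flips 2 -> legal
(1,4): no bracket -> illegal
(2,1): flips 2 -> legal
(3,1): flips 2 -> legal
(3,4): no bracket -> illegal
(4,1): no bracket -> illegal
(4,2): no bracket -> illegal
(4,3): no bracket -> illegal
W mobility = 3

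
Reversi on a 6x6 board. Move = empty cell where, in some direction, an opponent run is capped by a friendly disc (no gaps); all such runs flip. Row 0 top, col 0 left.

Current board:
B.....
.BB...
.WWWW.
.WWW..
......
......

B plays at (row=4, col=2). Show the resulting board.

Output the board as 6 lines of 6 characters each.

Answer: B.....
.BB...
.WBWW.
.WBW..
..B...
......

Derivation:
Place B at (4,2); scan 8 dirs for brackets.
Dir NW: opp run (3,1), next='.' -> no flip
Dir N: opp run (3,2) (2,2) capped by B -> flip
Dir NE: opp run (3,3) (2,4), next='.' -> no flip
Dir W: first cell '.' (not opp) -> no flip
Dir E: first cell '.' (not opp) -> no flip
Dir SW: first cell '.' (not opp) -> no flip
Dir S: first cell '.' (not opp) -> no flip
Dir SE: first cell '.' (not opp) -> no flip
All flips: (2,2) (3,2)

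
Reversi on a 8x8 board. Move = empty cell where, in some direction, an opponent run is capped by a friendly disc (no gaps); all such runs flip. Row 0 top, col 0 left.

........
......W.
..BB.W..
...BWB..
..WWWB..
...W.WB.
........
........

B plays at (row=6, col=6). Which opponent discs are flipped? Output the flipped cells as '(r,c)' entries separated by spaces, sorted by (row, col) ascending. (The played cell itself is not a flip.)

Dir NW: opp run (5,5) (4,4) capped by B -> flip
Dir N: first cell 'B' (not opp) -> no flip
Dir NE: first cell '.' (not opp) -> no flip
Dir W: first cell '.' (not opp) -> no flip
Dir E: first cell '.' (not opp) -> no flip
Dir SW: first cell '.' (not opp) -> no flip
Dir S: first cell '.' (not opp) -> no flip
Dir SE: first cell '.' (not opp) -> no flip

Answer: (4,4) (5,5)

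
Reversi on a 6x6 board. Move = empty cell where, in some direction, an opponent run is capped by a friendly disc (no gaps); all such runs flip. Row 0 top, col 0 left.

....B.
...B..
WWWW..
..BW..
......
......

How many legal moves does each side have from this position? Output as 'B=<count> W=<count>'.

Answer: B=6 W=5

Derivation:
-- B to move --
(1,0): flips 1 -> legal
(1,1): no bracket -> illegal
(1,2): flips 1 -> legal
(1,4): flips 1 -> legal
(2,4): no bracket -> illegal
(3,0): no bracket -> illegal
(3,1): flips 1 -> legal
(3,4): flips 1 -> legal
(4,2): no bracket -> illegal
(4,3): flips 2 -> legal
(4,4): no bracket -> illegal
B mobility = 6
-- W to move --
(0,2): no bracket -> illegal
(0,3): flips 1 -> legal
(0,5): no bracket -> illegal
(1,2): no bracket -> illegal
(1,4): no bracket -> illegal
(1,5): no bracket -> illegal
(2,4): no bracket -> illegal
(3,1): flips 1 -> legal
(4,1): flips 1 -> legal
(4,2): flips 1 -> legal
(4,3): flips 1 -> legal
W mobility = 5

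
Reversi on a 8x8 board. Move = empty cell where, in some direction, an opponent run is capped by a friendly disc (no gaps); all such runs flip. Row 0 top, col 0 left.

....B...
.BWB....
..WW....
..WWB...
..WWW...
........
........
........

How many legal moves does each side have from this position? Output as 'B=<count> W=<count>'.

-- B to move --
(0,1): flips 2 -> legal
(0,2): no bracket -> illegal
(0,3): no bracket -> illegal
(1,4): no bracket -> illegal
(2,1): no bracket -> illegal
(2,4): no bracket -> illegal
(3,1): flips 3 -> legal
(3,5): no bracket -> illegal
(4,1): no bracket -> illegal
(4,5): no bracket -> illegal
(5,1): no bracket -> illegal
(5,2): flips 1 -> legal
(5,3): flips 3 -> legal
(5,4): flips 1 -> legal
(5,5): flips 3 -> legal
B mobility = 6
-- W to move --
(0,0): flips 1 -> legal
(0,1): no bracket -> illegal
(0,2): no bracket -> illegal
(0,3): flips 1 -> legal
(0,5): no bracket -> illegal
(1,0): flips 1 -> legal
(1,4): flips 1 -> legal
(1,5): no bracket -> illegal
(2,0): no bracket -> illegal
(2,1): no bracket -> illegal
(2,4): flips 1 -> legal
(2,5): flips 1 -> legal
(3,5): flips 1 -> legal
(4,5): flips 1 -> legal
W mobility = 8

Answer: B=6 W=8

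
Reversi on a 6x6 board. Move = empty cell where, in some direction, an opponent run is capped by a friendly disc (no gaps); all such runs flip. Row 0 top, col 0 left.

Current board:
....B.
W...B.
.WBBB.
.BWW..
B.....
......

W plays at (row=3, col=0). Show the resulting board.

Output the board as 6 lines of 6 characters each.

Place W at (3,0); scan 8 dirs for brackets.
Dir NW: edge -> no flip
Dir N: first cell '.' (not opp) -> no flip
Dir NE: first cell 'W' (not opp) -> no flip
Dir W: edge -> no flip
Dir E: opp run (3,1) capped by W -> flip
Dir SW: edge -> no flip
Dir S: opp run (4,0), next='.' -> no flip
Dir SE: first cell '.' (not opp) -> no flip
All flips: (3,1)

Answer: ....B.
W...B.
.WBBB.
WWWW..
B.....
......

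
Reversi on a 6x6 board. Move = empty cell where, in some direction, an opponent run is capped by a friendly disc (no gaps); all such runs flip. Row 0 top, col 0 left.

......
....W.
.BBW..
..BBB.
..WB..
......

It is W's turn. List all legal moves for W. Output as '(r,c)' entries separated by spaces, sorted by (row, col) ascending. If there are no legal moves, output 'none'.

(1,0): no bracket -> illegal
(1,1): no bracket -> illegal
(1,2): flips 2 -> legal
(1,3): no bracket -> illegal
(2,0): flips 2 -> legal
(2,4): flips 1 -> legal
(2,5): no bracket -> illegal
(3,0): no bracket -> illegal
(3,1): no bracket -> illegal
(3,5): no bracket -> illegal
(4,1): flips 1 -> legal
(4,4): flips 1 -> legal
(4,5): flips 1 -> legal
(5,2): no bracket -> illegal
(5,3): flips 2 -> legal
(5,4): no bracket -> illegal

Answer: (1,2) (2,0) (2,4) (4,1) (4,4) (4,5) (5,3)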